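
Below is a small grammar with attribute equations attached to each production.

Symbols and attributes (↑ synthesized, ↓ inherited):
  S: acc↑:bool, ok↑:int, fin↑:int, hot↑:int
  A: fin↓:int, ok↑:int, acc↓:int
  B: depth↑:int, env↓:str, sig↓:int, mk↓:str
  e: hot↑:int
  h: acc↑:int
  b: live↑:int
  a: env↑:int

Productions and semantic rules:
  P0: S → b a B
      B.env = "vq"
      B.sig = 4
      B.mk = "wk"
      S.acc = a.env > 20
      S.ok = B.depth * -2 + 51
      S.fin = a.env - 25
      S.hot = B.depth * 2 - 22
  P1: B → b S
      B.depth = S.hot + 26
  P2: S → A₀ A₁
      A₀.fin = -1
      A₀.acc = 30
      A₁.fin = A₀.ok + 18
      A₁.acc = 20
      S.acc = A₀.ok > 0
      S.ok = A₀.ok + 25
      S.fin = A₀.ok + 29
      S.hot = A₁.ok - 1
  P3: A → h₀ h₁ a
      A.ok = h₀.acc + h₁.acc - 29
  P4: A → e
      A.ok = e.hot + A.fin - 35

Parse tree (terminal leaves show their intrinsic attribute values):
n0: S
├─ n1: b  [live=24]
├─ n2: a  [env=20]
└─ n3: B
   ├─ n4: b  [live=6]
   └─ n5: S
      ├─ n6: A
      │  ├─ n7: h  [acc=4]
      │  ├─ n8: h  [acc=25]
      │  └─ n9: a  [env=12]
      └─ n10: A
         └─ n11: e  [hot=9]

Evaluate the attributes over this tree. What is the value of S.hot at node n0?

12

1. n1.live = 24  [terminal]
2. n2.env = 20  [terminal]
3. n3.env = "vq"  ["vq"]
4. n3.sig = 4  [4]
5. n3.mk = "wk"  ["wk"]
6. n4.live = 6  [terminal]
7. n6.fin = -1  [-1]
8. n6.acc = 30  [30]
9. n7.acc = 4  [terminal]
10. n8.acc = 25  [terminal]
11. n9.env = 12  [terminal]
12. n6.ok = 0  [h₀.acc + h₁.acc - 29]
13. n10.fin = 18  [A₀.ok + 18]
14. n10.acc = 20  [20]
15. n11.hot = 9  [terminal]
16. n10.ok = -8  [e.hot + A.fin - 35]
17. n5.acc = false  [A₀.ok > 0]
18. n5.ok = 25  [A₀.ok + 25]
19. n5.fin = 29  [A₀.ok + 29]
20. n5.hot = -9  [A₁.ok - 1]
21. n3.depth = 17  [S.hot + 26]
22. n0.acc = false  [a.env > 20]
23. n0.ok = 17  [B.depth * -2 + 51]
24. n0.fin = -5  [a.env - 25]
25. n0.hot = 12  [B.depth * 2 - 22]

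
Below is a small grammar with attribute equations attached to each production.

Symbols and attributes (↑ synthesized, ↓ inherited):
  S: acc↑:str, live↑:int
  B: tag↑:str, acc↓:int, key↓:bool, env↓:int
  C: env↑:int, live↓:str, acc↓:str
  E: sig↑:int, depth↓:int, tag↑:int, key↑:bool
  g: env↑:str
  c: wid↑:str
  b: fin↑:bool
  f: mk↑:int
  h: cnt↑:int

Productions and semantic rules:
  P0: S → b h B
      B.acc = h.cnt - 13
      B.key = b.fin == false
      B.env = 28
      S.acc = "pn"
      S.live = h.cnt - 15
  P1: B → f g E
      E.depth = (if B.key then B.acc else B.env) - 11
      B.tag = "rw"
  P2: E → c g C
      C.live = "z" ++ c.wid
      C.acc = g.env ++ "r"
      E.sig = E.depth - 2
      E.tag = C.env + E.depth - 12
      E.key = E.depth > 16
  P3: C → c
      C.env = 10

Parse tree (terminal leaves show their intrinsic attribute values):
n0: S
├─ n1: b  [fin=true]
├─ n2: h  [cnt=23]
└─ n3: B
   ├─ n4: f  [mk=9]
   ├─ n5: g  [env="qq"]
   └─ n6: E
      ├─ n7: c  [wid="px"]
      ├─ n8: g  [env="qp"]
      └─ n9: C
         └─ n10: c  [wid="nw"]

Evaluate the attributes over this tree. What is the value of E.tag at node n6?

15

1. n1.fin = true  [terminal]
2. n2.cnt = 23  [terminal]
3. n3.acc = 10  [h.cnt - 13]
4. n3.key = false  [b.fin == false]
5. n3.env = 28  [28]
6. n4.mk = 9  [terminal]
7. n5.env = "qq"  [terminal]
8. n6.depth = 17  [(if B.key then B.acc else B.env) - 11]
9. n7.wid = "px"  [terminal]
10. n8.env = "qp"  [terminal]
11. n9.live = "zpx"  ["z" ++ c.wid]
12. n9.acc = "qpr"  [g.env ++ "r"]
13. n10.wid = "nw"  [terminal]
14. n9.env = 10  [10]
15. n6.sig = 15  [E.depth - 2]
16. n6.tag = 15  [C.env + E.depth - 12]
17. n6.key = true  [E.depth > 16]
18. n3.tag = "rw"  ["rw"]
19. n0.acc = "pn"  ["pn"]
20. n0.live = 8  [h.cnt - 15]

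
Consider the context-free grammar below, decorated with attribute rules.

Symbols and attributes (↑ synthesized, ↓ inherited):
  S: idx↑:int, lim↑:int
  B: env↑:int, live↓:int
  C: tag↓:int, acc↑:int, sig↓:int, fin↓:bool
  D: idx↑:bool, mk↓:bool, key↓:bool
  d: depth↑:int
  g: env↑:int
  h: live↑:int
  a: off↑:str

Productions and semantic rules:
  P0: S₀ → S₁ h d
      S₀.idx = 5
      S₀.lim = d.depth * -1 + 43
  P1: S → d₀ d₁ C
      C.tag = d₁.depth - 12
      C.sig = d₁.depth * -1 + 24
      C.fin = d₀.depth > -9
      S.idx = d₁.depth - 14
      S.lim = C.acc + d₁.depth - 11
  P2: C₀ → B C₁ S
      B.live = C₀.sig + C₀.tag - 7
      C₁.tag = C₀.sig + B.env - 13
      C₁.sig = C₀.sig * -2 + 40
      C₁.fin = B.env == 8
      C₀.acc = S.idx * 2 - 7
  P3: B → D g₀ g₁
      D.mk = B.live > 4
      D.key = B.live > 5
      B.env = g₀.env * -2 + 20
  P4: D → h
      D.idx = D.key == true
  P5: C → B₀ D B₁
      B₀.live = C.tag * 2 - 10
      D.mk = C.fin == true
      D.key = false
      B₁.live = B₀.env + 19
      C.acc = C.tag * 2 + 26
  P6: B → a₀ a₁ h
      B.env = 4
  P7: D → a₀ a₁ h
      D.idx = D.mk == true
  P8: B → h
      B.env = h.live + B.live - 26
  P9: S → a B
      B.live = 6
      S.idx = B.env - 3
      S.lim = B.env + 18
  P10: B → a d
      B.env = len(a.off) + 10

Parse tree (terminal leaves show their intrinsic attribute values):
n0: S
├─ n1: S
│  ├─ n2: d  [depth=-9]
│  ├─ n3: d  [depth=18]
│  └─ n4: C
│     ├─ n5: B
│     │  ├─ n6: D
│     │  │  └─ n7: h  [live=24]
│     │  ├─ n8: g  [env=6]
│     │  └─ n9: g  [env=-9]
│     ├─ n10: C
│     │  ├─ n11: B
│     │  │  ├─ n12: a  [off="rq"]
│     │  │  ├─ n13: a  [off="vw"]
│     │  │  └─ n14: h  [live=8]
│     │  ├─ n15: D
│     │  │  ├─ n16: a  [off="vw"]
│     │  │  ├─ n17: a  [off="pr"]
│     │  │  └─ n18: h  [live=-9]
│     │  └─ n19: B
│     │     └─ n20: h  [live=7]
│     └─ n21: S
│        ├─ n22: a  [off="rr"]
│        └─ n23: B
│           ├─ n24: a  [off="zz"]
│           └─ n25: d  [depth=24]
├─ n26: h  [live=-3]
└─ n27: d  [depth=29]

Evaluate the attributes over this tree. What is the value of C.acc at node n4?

11

1. n2.depth = -9  [terminal]
2. n3.depth = 18  [terminal]
3. n4.tag = 6  [d₁.depth - 12]
4. n4.sig = 6  [d₁.depth * -1 + 24]
5. n4.fin = false  [d₀.depth > -9]
6. n5.live = 5  [C₀.sig + C₀.tag - 7]
7. n6.mk = true  [B.live > 4]
8. n6.key = false  [B.live > 5]
9. n7.live = 24  [terminal]
10. n6.idx = false  [D.key == true]
11. n8.env = 6  [terminal]
12. n9.env = -9  [terminal]
13. n5.env = 8  [g₀.env * -2 + 20]
14. n10.tag = 1  [C₀.sig + B.env - 13]
15. n10.sig = 28  [C₀.sig * -2 + 40]
16. n10.fin = true  [B.env == 8]
17. n11.live = -8  [C.tag * 2 - 10]
18. n12.off = "rq"  [terminal]
19. n13.off = "vw"  [terminal]
20. n14.live = 8  [terminal]
21. n11.env = 4  [4]
22. n15.mk = true  [C.fin == true]
23. n15.key = false  [false]
24. n16.off = "vw"  [terminal]
25. n17.off = "pr"  [terminal]
26. n18.live = -9  [terminal]
27. n15.idx = true  [D.mk == true]
28. n19.live = 23  [B₀.env + 19]
29. n20.live = 7  [terminal]
30. n19.env = 4  [h.live + B.live - 26]
31. n10.acc = 28  [C.tag * 2 + 26]
32. n22.off = "rr"  [terminal]
33. n23.live = 6  [6]
34. n24.off = "zz"  [terminal]
35. n25.depth = 24  [terminal]
36. n23.env = 12  [len(a.off) + 10]
37. n21.idx = 9  [B.env - 3]
38. n21.lim = 30  [B.env + 18]
39. n4.acc = 11  [S.idx * 2 - 7]
40. n1.idx = 4  [d₁.depth - 14]
41. n1.lim = 18  [C.acc + d₁.depth - 11]
42. n26.live = -3  [terminal]
43. n27.depth = 29  [terminal]
44. n0.idx = 5  [5]
45. n0.lim = 14  [d.depth * -1 + 43]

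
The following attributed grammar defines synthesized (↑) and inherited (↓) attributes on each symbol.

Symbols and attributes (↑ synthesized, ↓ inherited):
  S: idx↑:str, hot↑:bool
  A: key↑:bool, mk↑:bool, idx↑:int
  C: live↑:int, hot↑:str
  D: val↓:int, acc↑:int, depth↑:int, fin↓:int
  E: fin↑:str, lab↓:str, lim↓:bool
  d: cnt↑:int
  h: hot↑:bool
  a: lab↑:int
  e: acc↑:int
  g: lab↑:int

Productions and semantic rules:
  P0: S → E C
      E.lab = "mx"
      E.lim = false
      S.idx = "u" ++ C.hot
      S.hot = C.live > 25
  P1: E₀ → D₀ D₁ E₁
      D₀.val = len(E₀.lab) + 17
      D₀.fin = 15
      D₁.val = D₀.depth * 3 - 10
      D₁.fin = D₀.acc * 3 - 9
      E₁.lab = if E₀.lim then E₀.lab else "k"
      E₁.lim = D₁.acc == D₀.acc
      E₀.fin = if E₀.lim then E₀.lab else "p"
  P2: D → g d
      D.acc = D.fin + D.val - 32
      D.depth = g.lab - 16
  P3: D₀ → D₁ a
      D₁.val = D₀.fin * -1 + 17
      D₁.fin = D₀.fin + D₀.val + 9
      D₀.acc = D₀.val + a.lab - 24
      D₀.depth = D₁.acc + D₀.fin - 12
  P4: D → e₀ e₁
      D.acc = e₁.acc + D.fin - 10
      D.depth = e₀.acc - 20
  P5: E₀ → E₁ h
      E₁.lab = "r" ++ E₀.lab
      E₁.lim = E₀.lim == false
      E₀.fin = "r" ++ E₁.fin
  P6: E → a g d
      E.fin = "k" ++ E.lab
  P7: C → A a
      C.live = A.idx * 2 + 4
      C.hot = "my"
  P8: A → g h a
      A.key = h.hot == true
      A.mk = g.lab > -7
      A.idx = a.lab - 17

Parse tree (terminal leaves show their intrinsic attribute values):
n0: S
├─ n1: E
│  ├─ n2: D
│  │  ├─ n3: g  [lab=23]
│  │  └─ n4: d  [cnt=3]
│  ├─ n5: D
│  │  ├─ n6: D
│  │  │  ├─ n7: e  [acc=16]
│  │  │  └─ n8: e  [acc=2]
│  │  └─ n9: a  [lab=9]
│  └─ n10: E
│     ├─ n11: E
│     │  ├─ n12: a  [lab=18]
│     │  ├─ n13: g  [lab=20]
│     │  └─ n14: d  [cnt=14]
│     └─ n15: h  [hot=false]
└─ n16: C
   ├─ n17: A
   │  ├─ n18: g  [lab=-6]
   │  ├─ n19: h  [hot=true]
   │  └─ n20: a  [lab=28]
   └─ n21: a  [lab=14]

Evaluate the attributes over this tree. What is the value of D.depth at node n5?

-6

1. n1.lab = "mx"  ["mx"]
2. n1.lim = false  [false]
3. n2.val = 19  [len(E₀.lab) + 17]
4. n2.fin = 15  [15]
5. n3.lab = 23  [terminal]
6. n4.cnt = 3  [terminal]
7. n2.acc = 2  [D.fin + D.val - 32]
8. n2.depth = 7  [g.lab - 16]
9. n5.val = 11  [D₀.depth * 3 - 10]
10. n5.fin = -3  [D₀.acc * 3 - 9]
11. n6.val = 20  [D₀.fin * -1 + 17]
12. n6.fin = 17  [D₀.fin + D₀.val + 9]
13. n7.acc = 16  [terminal]
14. n8.acc = 2  [terminal]
15. n6.acc = 9  [e₁.acc + D.fin - 10]
16. n6.depth = -4  [e₀.acc - 20]
17. n9.lab = 9  [terminal]
18. n5.acc = -4  [D₀.val + a.lab - 24]
19. n5.depth = -6  [D₁.acc + D₀.fin - 12]
20. n10.lab = "k"  [if E₀.lim then E₀.lab else "k"]
21. n10.lim = false  [D₁.acc == D₀.acc]
22. n11.lab = "rk"  ["r" ++ E₀.lab]
23. n11.lim = true  [E₀.lim == false]
24. n12.lab = 18  [terminal]
25. n13.lab = 20  [terminal]
26. n14.cnt = 14  [terminal]
27. n11.fin = "krk"  ["k" ++ E.lab]
28. n15.hot = false  [terminal]
29. n10.fin = "rkrk"  ["r" ++ E₁.fin]
30. n1.fin = "p"  [if E₀.lim then E₀.lab else "p"]
31. n18.lab = -6  [terminal]
32. n19.hot = true  [terminal]
33. n20.lab = 28  [terminal]
34. n17.key = true  [h.hot == true]
35. n17.mk = true  [g.lab > -7]
36. n17.idx = 11  [a.lab - 17]
37. n21.lab = 14  [terminal]
38. n16.live = 26  [A.idx * 2 + 4]
39. n16.hot = "my"  ["my"]
40. n0.idx = "umy"  ["u" ++ C.hot]
41. n0.hot = true  [C.live > 25]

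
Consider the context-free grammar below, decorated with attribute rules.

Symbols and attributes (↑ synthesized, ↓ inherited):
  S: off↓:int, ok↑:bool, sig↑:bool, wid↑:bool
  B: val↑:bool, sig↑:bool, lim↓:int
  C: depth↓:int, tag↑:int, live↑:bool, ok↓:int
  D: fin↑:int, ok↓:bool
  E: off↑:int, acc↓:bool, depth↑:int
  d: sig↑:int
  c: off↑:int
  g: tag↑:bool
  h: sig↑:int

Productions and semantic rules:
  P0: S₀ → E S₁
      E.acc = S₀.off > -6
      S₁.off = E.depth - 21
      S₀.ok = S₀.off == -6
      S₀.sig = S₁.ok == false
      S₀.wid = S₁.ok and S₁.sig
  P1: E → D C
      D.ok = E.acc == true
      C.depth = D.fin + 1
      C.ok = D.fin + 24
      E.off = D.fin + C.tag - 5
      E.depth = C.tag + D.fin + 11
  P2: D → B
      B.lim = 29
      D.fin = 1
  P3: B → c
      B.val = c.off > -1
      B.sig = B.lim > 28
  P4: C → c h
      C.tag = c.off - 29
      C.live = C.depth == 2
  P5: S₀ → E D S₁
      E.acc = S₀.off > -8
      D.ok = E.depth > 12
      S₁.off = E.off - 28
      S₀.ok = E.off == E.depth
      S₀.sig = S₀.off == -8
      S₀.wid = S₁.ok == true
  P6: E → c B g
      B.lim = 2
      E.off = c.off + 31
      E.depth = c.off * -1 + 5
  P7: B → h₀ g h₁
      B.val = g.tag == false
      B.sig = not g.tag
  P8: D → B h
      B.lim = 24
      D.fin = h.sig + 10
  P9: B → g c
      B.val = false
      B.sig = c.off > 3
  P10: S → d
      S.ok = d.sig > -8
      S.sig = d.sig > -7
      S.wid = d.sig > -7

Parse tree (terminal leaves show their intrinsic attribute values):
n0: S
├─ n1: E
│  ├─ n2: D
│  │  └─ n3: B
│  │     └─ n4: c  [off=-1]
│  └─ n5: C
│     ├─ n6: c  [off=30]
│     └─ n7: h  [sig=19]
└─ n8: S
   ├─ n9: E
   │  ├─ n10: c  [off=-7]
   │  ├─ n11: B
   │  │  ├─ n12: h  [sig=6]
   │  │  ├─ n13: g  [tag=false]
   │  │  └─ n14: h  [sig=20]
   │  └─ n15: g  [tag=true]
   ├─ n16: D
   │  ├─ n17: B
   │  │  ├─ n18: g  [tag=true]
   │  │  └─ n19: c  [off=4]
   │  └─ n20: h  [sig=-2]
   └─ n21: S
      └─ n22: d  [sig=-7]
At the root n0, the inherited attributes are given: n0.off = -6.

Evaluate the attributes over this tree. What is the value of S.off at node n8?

1. n0.off = -6  [given at root]
2. n1.acc = false  [S₀.off > -6]
3. n2.ok = false  [E.acc == true]
4. n3.lim = 29  [29]
5. n4.off = -1  [terminal]
6. n3.val = false  [c.off > -1]
7. n3.sig = true  [B.lim > 28]
8. n2.fin = 1  [1]
9. n5.depth = 2  [D.fin + 1]
10. n5.ok = 25  [D.fin + 24]
11. n6.off = 30  [terminal]
12. n7.sig = 19  [terminal]
13. n5.tag = 1  [c.off - 29]
14. n5.live = true  [C.depth == 2]
15. n1.off = -3  [D.fin + C.tag - 5]
16. n1.depth = 13  [C.tag + D.fin + 11]
17. n8.off = -8  [E.depth - 21]
18. n9.acc = false  [S₀.off > -8]
19. n10.off = -7  [terminal]
20. n11.lim = 2  [2]
21. n12.sig = 6  [terminal]
22. n13.tag = false  [terminal]
23. n14.sig = 20  [terminal]
24. n11.val = true  [g.tag == false]
25. n11.sig = true  [not g.tag]
26. n15.tag = true  [terminal]
27. n9.off = 24  [c.off + 31]
28. n9.depth = 12  [c.off * -1 + 5]
29. n16.ok = false  [E.depth > 12]
30. n17.lim = 24  [24]
31. n18.tag = true  [terminal]
32. n19.off = 4  [terminal]
33. n17.val = false  [false]
34. n17.sig = true  [c.off > 3]
35. n20.sig = -2  [terminal]
36. n16.fin = 8  [h.sig + 10]
37. n21.off = -4  [E.off - 28]
38. n22.sig = -7  [terminal]
39. n21.ok = true  [d.sig > -8]
40. n21.sig = false  [d.sig > -7]
41. n21.wid = false  [d.sig > -7]
42. n8.ok = false  [E.off == E.depth]
43. n8.sig = true  [S₀.off == -8]
44. n8.wid = true  [S₁.ok == true]
45. n0.ok = true  [S₀.off == -6]
46. n0.sig = true  [S₁.ok == false]
47. n0.wid = false  [S₁.ok and S₁.sig]

-8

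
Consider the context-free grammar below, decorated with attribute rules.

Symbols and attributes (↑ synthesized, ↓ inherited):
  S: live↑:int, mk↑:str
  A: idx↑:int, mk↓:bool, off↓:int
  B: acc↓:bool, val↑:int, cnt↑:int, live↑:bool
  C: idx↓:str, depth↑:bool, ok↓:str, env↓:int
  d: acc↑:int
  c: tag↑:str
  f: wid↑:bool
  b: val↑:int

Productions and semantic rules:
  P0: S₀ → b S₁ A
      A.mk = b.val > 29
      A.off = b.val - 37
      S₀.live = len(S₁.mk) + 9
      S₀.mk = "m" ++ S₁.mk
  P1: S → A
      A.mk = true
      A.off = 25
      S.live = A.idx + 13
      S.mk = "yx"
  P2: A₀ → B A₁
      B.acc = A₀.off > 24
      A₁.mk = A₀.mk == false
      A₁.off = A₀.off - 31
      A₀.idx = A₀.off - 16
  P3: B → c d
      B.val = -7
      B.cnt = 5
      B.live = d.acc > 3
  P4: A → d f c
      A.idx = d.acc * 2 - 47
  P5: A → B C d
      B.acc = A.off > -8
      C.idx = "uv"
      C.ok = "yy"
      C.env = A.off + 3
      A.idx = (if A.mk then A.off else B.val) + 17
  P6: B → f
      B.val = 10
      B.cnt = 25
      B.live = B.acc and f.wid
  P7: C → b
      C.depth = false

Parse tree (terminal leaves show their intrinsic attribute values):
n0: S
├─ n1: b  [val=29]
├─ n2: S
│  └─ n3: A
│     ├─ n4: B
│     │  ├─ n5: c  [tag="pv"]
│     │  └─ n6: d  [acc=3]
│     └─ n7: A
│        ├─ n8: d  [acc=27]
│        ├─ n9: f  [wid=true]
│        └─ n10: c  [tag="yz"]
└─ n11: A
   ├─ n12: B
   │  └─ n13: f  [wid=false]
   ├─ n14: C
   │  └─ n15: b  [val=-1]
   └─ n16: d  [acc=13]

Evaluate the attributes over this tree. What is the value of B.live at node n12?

false

1. n1.val = 29  [terminal]
2. n3.mk = true  [true]
3. n3.off = 25  [25]
4. n4.acc = true  [A₀.off > 24]
5. n5.tag = "pv"  [terminal]
6. n6.acc = 3  [terminal]
7. n4.val = -7  [-7]
8. n4.cnt = 5  [5]
9. n4.live = false  [d.acc > 3]
10. n7.mk = false  [A₀.mk == false]
11. n7.off = -6  [A₀.off - 31]
12. n8.acc = 27  [terminal]
13. n9.wid = true  [terminal]
14. n10.tag = "yz"  [terminal]
15. n7.idx = 7  [d.acc * 2 - 47]
16. n3.idx = 9  [A₀.off - 16]
17. n2.live = 22  [A.idx + 13]
18. n2.mk = "yx"  ["yx"]
19. n11.mk = false  [b.val > 29]
20. n11.off = -8  [b.val - 37]
21. n12.acc = false  [A.off > -8]
22. n13.wid = false  [terminal]
23. n12.val = 10  [10]
24. n12.cnt = 25  [25]
25. n12.live = false  [B.acc and f.wid]
26. n14.idx = "uv"  ["uv"]
27. n14.ok = "yy"  ["yy"]
28. n14.env = -5  [A.off + 3]
29. n15.val = -1  [terminal]
30. n14.depth = false  [false]
31. n16.acc = 13  [terminal]
32. n11.idx = 27  [(if A.mk then A.off else B.val) + 17]
33. n0.live = 11  [len(S₁.mk) + 9]
34. n0.mk = "myx"  ["m" ++ S₁.mk]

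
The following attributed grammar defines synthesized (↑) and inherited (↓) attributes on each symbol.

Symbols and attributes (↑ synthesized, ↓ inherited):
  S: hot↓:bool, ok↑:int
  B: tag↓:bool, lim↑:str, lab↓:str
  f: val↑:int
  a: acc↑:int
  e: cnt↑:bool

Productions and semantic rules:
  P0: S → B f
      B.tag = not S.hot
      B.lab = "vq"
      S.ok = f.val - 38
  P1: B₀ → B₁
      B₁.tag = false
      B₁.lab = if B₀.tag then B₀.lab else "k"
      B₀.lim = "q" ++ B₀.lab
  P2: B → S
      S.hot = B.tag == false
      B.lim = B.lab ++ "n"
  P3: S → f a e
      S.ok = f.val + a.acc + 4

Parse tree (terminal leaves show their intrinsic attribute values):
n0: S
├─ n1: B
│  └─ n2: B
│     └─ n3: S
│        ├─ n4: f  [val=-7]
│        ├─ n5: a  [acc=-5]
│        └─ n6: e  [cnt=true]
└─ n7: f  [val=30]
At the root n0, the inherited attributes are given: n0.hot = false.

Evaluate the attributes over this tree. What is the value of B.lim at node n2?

1. n0.hot = false  [given at root]
2. n1.tag = true  [not S.hot]
3. n1.lab = "vq"  ["vq"]
4. n2.tag = false  [false]
5. n2.lab = "vq"  [if B₀.tag then B₀.lab else "k"]
6. n3.hot = true  [B.tag == false]
7. n4.val = -7  [terminal]
8. n5.acc = -5  [terminal]
9. n6.cnt = true  [terminal]
10. n3.ok = -8  [f.val + a.acc + 4]
11. n2.lim = "vqn"  [B.lab ++ "n"]
12. n1.lim = "qvq"  ["q" ++ B₀.lab]
13. n7.val = 30  [terminal]
14. n0.ok = -8  [f.val - 38]

"vqn"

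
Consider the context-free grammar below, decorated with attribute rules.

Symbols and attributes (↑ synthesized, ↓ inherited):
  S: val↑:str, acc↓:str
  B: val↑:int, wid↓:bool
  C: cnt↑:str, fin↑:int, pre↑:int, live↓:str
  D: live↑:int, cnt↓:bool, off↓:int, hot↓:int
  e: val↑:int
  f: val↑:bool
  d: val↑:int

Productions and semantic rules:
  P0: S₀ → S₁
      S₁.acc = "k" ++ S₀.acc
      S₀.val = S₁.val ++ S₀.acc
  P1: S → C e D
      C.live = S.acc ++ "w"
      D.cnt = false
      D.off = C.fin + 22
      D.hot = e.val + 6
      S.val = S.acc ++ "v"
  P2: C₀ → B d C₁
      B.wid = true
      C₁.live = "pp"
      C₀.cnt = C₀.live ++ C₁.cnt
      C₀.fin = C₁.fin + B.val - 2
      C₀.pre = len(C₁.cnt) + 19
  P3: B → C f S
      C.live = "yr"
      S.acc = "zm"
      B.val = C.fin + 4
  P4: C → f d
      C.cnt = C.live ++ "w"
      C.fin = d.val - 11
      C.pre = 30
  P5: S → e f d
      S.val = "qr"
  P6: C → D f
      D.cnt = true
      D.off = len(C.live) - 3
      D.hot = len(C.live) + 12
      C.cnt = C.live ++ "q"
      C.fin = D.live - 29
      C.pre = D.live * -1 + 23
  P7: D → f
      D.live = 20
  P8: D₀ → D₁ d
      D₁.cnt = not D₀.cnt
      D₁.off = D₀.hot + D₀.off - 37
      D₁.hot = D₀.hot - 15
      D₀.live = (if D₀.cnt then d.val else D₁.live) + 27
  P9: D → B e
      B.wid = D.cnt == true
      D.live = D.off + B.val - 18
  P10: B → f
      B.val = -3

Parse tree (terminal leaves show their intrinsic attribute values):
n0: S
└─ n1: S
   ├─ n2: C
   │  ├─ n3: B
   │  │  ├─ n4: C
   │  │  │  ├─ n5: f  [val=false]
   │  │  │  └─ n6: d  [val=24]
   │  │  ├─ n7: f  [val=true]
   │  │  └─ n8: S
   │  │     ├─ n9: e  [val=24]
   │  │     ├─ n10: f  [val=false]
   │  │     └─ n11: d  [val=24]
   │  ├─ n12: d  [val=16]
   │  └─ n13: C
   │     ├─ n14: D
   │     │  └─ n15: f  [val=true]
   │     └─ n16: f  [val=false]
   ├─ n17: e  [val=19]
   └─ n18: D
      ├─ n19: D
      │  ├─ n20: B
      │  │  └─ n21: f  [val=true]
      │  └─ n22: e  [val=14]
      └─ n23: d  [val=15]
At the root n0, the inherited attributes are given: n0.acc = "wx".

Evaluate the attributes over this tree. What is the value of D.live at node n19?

-5

1. n0.acc = "wx"  [given at root]
2. n1.acc = "kwx"  ["k" ++ S₀.acc]
3. n2.live = "kwxw"  [S.acc ++ "w"]
4. n3.wid = true  [true]
5. n4.live = "yr"  ["yr"]
6. n5.val = false  [terminal]
7. n6.val = 24  [terminal]
8. n4.cnt = "yrw"  [C.live ++ "w"]
9. n4.fin = 13  [d.val - 11]
10. n4.pre = 30  [30]
11. n7.val = true  [terminal]
12. n8.acc = "zm"  ["zm"]
13. n9.val = 24  [terminal]
14. n10.val = false  [terminal]
15. n11.val = 24  [terminal]
16. n8.val = "qr"  ["qr"]
17. n3.val = 17  [C.fin + 4]
18. n12.val = 16  [terminal]
19. n13.live = "pp"  ["pp"]
20. n14.cnt = true  [true]
21. n14.off = -1  [len(C.live) - 3]
22. n14.hot = 14  [len(C.live) + 12]
23. n15.val = true  [terminal]
24. n14.live = 20  [20]
25. n16.val = false  [terminal]
26. n13.cnt = "ppq"  [C.live ++ "q"]
27. n13.fin = -9  [D.live - 29]
28. n13.pre = 3  [D.live * -1 + 23]
29. n2.cnt = "kwxwppq"  [C₀.live ++ C₁.cnt]
30. n2.fin = 6  [C₁.fin + B.val - 2]
31. n2.pre = 22  [len(C₁.cnt) + 19]
32. n17.val = 19  [terminal]
33. n18.cnt = false  [false]
34. n18.off = 28  [C.fin + 22]
35. n18.hot = 25  [e.val + 6]
36. n19.cnt = true  [not D₀.cnt]
37. n19.off = 16  [D₀.hot + D₀.off - 37]
38. n19.hot = 10  [D₀.hot - 15]
39. n20.wid = true  [D.cnt == true]
40. n21.val = true  [terminal]
41. n20.val = -3  [-3]
42. n22.val = 14  [terminal]
43. n19.live = -5  [D.off + B.val - 18]
44. n23.val = 15  [terminal]
45. n18.live = 22  [(if D₀.cnt then d.val else D₁.live) + 27]
46. n1.val = "kwxv"  [S.acc ++ "v"]
47. n0.val = "kwxvwx"  [S₁.val ++ S₀.acc]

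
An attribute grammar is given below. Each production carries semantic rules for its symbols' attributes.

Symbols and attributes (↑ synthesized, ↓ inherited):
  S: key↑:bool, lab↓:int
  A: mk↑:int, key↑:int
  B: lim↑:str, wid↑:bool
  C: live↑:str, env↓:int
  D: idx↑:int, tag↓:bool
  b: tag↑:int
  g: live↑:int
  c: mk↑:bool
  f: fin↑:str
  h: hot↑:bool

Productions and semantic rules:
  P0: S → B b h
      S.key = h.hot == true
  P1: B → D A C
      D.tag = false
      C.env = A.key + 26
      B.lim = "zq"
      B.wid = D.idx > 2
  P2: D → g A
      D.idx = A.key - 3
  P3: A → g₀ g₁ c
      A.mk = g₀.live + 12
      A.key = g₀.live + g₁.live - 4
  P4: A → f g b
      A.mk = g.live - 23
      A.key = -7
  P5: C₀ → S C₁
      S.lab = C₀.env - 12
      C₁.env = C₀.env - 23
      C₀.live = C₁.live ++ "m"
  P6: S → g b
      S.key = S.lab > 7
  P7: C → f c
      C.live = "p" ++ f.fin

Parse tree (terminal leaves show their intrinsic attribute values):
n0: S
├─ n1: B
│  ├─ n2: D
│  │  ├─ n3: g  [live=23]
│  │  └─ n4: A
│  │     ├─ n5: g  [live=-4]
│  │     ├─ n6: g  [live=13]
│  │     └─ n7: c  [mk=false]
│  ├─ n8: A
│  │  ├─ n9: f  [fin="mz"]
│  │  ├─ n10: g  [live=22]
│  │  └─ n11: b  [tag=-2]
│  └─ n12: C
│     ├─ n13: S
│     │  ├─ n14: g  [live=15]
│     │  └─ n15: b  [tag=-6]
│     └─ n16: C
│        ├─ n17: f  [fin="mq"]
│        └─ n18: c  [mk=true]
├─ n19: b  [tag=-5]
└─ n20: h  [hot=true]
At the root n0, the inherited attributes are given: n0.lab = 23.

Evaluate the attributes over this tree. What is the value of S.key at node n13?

false

1. n0.lab = 23  [given at root]
2. n2.tag = false  [false]
3. n3.live = 23  [terminal]
4. n5.live = -4  [terminal]
5. n6.live = 13  [terminal]
6. n7.mk = false  [terminal]
7. n4.mk = 8  [g₀.live + 12]
8. n4.key = 5  [g₀.live + g₁.live - 4]
9. n2.idx = 2  [A.key - 3]
10. n9.fin = "mz"  [terminal]
11. n10.live = 22  [terminal]
12. n11.tag = -2  [terminal]
13. n8.mk = -1  [g.live - 23]
14. n8.key = -7  [-7]
15. n12.env = 19  [A.key + 26]
16. n13.lab = 7  [C₀.env - 12]
17. n14.live = 15  [terminal]
18. n15.tag = -6  [terminal]
19. n13.key = false  [S.lab > 7]
20. n16.env = -4  [C₀.env - 23]
21. n17.fin = "mq"  [terminal]
22. n18.mk = true  [terminal]
23. n16.live = "pmq"  ["p" ++ f.fin]
24. n12.live = "pmqm"  [C₁.live ++ "m"]
25. n1.lim = "zq"  ["zq"]
26. n1.wid = false  [D.idx > 2]
27. n19.tag = -5  [terminal]
28. n20.hot = true  [terminal]
29. n0.key = true  [h.hot == true]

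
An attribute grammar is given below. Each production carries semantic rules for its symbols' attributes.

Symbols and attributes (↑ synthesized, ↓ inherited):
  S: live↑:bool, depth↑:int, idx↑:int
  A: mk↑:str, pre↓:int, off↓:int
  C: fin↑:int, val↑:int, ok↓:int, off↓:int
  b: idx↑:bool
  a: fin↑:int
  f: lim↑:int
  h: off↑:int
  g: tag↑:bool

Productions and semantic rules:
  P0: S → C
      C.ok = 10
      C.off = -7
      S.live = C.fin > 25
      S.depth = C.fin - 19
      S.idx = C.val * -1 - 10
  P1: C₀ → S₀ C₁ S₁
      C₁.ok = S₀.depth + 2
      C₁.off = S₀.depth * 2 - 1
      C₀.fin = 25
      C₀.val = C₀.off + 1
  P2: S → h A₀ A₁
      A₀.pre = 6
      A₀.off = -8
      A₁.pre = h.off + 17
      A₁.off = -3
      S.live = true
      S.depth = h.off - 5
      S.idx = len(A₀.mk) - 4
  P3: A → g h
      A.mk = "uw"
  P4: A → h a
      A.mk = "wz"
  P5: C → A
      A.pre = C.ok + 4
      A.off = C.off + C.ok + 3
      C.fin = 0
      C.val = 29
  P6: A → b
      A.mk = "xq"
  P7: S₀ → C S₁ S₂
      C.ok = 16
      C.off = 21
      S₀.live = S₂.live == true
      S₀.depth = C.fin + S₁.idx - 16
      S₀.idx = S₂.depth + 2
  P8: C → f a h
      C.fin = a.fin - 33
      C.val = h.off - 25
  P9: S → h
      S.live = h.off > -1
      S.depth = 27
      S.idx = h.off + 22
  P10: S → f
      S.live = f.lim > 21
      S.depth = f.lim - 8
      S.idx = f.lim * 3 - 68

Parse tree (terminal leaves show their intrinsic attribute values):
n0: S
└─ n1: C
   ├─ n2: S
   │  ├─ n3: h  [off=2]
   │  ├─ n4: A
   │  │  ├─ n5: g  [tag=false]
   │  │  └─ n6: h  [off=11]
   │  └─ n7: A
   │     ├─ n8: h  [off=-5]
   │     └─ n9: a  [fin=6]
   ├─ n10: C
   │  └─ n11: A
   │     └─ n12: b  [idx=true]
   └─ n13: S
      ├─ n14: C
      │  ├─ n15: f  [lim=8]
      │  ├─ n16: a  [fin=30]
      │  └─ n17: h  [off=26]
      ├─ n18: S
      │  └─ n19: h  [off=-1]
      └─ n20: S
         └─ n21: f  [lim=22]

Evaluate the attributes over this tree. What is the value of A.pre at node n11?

1. n1.ok = 10  [10]
2. n1.off = -7  [-7]
3. n3.off = 2  [terminal]
4. n4.pre = 6  [6]
5. n4.off = -8  [-8]
6. n5.tag = false  [terminal]
7. n6.off = 11  [terminal]
8. n4.mk = "uw"  ["uw"]
9. n7.pre = 19  [h.off + 17]
10. n7.off = -3  [-3]
11. n8.off = -5  [terminal]
12. n9.fin = 6  [terminal]
13. n7.mk = "wz"  ["wz"]
14. n2.live = true  [true]
15. n2.depth = -3  [h.off - 5]
16. n2.idx = -2  [len(A₀.mk) - 4]
17. n10.ok = -1  [S₀.depth + 2]
18. n10.off = -7  [S₀.depth * 2 - 1]
19. n11.pre = 3  [C.ok + 4]
20. n11.off = -5  [C.off + C.ok + 3]
21. n12.idx = true  [terminal]
22. n11.mk = "xq"  ["xq"]
23. n10.fin = 0  [0]
24. n10.val = 29  [29]
25. n14.ok = 16  [16]
26. n14.off = 21  [21]
27. n15.lim = 8  [terminal]
28. n16.fin = 30  [terminal]
29. n17.off = 26  [terminal]
30. n14.fin = -3  [a.fin - 33]
31. n14.val = 1  [h.off - 25]
32. n19.off = -1  [terminal]
33. n18.live = false  [h.off > -1]
34. n18.depth = 27  [27]
35. n18.idx = 21  [h.off + 22]
36. n21.lim = 22  [terminal]
37. n20.live = true  [f.lim > 21]
38. n20.depth = 14  [f.lim - 8]
39. n20.idx = -2  [f.lim * 3 - 68]
40. n13.live = true  [S₂.live == true]
41. n13.depth = 2  [C.fin + S₁.idx - 16]
42. n13.idx = 16  [S₂.depth + 2]
43. n1.fin = 25  [25]
44. n1.val = -6  [C₀.off + 1]
45. n0.live = false  [C.fin > 25]
46. n0.depth = 6  [C.fin - 19]
47. n0.idx = -4  [C.val * -1 - 10]

3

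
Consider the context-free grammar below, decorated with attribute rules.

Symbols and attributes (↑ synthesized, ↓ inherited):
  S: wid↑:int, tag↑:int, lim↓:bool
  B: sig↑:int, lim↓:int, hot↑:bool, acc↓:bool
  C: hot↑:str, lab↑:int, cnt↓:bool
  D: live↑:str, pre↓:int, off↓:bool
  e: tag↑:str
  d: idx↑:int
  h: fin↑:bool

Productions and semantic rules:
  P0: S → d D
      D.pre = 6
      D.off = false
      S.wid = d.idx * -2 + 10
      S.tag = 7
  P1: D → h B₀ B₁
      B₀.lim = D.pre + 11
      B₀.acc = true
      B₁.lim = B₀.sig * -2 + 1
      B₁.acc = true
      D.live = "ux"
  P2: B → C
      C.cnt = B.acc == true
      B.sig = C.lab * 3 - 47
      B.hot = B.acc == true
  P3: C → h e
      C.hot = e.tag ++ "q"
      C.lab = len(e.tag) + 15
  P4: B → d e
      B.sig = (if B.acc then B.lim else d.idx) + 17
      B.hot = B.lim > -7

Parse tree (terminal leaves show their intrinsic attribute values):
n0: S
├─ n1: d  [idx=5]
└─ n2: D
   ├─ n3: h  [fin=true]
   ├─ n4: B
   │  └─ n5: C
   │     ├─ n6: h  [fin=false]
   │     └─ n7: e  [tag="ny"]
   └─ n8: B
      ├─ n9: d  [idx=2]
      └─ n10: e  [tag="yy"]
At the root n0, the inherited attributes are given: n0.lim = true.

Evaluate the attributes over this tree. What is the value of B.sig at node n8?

1. n0.lim = true  [given at root]
2. n1.idx = 5  [terminal]
3. n2.pre = 6  [6]
4. n2.off = false  [false]
5. n3.fin = true  [terminal]
6. n4.lim = 17  [D.pre + 11]
7. n4.acc = true  [true]
8. n5.cnt = true  [B.acc == true]
9. n6.fin = false  [terminal]
10. n7.tag = "ny"  [terminal]
11. n5.hot = "nyq"  [e.tag ++ "q"]
12. n5.lab = 17  [len(e.tag) + 15]
13. n4.sig = 4  [C.lab * 3 - 47]
14. n4.hot = true  [B.acc == true]
15. n8.lim = -7  [B₀.sig * -2 + 1]
16. n8.acc = true  [true]
17. n9.idx = 2  [terminal]
18. n10.tag = "yy"  [terminal]
19. n8.sig = 10  [(if B.acc then B.lim else d.idx) + 17]
20. n8.hot = false  [B.lim > -7]
21. n2.live = "ux"  ["ux"]
22. n0.wid = 0  [d.idx * -2 + 10]
23. n0.tag = 7  [7]

10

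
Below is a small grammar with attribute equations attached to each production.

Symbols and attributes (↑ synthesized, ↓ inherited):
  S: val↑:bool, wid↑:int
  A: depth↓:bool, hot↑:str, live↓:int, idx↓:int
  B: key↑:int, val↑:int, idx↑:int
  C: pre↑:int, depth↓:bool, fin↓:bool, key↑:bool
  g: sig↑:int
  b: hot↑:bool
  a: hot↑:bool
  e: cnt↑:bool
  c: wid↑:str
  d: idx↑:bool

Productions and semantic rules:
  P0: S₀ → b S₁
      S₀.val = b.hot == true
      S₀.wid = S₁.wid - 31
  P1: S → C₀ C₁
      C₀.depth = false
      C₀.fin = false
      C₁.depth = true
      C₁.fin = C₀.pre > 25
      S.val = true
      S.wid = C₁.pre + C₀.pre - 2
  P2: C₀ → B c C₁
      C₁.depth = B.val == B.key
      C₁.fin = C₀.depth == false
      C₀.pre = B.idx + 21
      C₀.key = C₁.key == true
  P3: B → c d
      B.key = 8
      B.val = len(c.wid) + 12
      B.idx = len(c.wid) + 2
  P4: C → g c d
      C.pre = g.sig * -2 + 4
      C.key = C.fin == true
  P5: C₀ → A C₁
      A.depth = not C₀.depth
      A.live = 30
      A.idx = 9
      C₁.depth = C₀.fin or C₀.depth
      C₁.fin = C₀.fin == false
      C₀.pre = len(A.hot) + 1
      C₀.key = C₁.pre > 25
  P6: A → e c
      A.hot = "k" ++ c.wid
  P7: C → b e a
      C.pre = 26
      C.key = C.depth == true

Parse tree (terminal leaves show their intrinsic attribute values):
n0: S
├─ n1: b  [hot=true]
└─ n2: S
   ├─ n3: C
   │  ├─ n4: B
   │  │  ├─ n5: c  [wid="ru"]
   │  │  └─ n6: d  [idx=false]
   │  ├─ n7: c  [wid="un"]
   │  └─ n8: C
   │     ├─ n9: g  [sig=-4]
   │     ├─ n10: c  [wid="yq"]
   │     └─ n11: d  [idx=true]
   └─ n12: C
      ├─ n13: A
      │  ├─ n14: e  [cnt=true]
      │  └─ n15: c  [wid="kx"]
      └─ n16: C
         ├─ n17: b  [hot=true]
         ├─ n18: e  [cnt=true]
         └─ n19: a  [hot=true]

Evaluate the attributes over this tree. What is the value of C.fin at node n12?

1. n1.hot = true  [terminal]
2. n3.depth = false  [false]
3. n3.fin = false  [false]
4. n5.wid = "ru"  [terminal]
5. n6.idx = false  [terminal]
6. n4.key = 8  [8]
7. n4.val = 14  [len(c.wid) + 12]
8. n4.idx = 4  [len(c.wid) + 2]
9. n7.wid = "un"  [terminal]
10. n8.depth = false  [B.val == B.key]
11. n8.fin = true  [C₀.depth == false]
12. n9.sig = -4  [terminal]
13. n10.wid = "yq"  [terminal]
14. n11.idx = true  [terminal]
15. n8.pre = 12  [g.sig * -2 + 4]
16. n8.key = true  [C.fin == true]
17. n3.pre = 25  [B.idx + 21]
18. n3.key = true  [C₁.key == true]
19. n12.depth = true  [true]
20. n12.fin = false  [C₀.pre > 25]
21. n13.depth = false  [not C₀.depth]
22. n13.live = 30  [30]
23. n13.idx = 9  [9]
24. n14.cnt = true  [terminal]
25. n15.wid = "kx"  [terminal]
26. n13.hot = "kkx"  ["k" ++ c.wid]
27. n16.depth = true  [C₀.fin or C₀.depth]
28. n16.fin = true  [C₀.fin == false]
29. n17.hot = true  [terminal]
30. n18.cnt = true  [terminal]
31. n19.hot = true  [terminal]
32. n16.pre = 26  [26]
33. n16.key = true  [C.depth == true]
34. n12.pre = 4  [len(A.hot) + 1]
35. n12.key = true  [C₁.pre > 25]
36. n2.val = true  [true]
37. n2.wid = 27  [C₁.pre + C₀.pre - 2]
38. n0.val = true  [b.hot == true]
39. n0.wid = -4  [S₁.wid - 31]

false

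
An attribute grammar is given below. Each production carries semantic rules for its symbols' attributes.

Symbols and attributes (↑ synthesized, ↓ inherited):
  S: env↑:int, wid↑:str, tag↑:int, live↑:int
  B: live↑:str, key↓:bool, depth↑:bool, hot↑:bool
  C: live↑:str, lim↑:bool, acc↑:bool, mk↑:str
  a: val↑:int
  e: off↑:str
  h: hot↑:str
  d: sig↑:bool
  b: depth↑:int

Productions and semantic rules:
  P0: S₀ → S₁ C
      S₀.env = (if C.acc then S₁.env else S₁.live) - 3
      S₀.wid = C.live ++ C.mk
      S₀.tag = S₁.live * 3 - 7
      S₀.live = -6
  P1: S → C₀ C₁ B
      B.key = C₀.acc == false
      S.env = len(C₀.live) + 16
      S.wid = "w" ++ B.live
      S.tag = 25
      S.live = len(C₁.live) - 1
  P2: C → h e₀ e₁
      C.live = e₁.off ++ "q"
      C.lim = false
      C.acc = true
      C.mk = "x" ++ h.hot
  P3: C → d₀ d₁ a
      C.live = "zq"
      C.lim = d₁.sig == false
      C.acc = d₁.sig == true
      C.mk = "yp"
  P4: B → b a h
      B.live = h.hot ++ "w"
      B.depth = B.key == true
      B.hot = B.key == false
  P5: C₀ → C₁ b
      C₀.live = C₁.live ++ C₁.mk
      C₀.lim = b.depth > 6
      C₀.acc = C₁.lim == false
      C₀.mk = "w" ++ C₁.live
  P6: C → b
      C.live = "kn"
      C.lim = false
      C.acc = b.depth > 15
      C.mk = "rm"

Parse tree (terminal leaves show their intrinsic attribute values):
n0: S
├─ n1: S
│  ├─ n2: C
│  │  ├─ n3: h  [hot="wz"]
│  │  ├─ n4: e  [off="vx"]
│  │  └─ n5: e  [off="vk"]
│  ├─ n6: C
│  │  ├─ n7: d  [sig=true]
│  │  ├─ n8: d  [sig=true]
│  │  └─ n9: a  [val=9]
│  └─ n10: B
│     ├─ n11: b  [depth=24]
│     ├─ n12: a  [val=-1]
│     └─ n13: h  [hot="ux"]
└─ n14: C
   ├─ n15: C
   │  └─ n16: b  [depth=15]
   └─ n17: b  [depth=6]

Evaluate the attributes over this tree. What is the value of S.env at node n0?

16

1. n3.hot = "wz"  [terminal]
2. n4.off = "vx"  [terminal]
3. n5.off = "vk"  [terminal]
4. n2.live = "vkq"  [e₁.off ++ "q"]
5. n2.lim = false  [false]
6. n2.acc = true  [true]
7. n2.mk = "xwz"  ["x" ++ h.hot]
8. n7.sig = true  [terminal]
9. n8.sig = true  [terminal]
10. n9.val = 9  [terminal]
11. n6.live = "zq"  ["zq"]
12. n6.lim = false  [d₁.sig == false]
13. n6.acc = true  [d₁.sig == true]
14. n6.mk = "yp"  ["yp"]
15. n10.key = false  [C₀.acc == false]
16. n11.depth = 24  [terminal]
17. n12.val = -1  [terminal]
18. n13.hot = "ux"  [terminal]
19. n10.live = "uxw"  [h.hot ++ "w"]
20. n10.depth = false  [B.key == true]
21. n10.hot = true  [B.key == false]
22. n1.env = 19  [len(C₀.live) + 16]
23. n1.wid = "wuxw"  ["w" ++ B.live]
24. n1.tag = 25  [25]
25. n1.live = 1  [len(C₁.live) - 1]
26. n16.depth = 15  [terminal]
27. n15.live = "kn"  ["kn"]
28. n15.lim = false  [false]
29. n15.acc = false  [b.depth > 15]
30. n15.mk = "rm"  ["rm"]
31. n17.depth = 6  [terminal]
32. n14.live = "knrm"  [C₁.live ++ C₁.mk]
33. n14.lim = false  [b.depth > 6]
34. n14.acc = true  [C₁.lim == false]
35. n14.mk = "wkn"  ["w" ++ C₁.live]
36. n0.env = 16  [(if C.acc then S₁.env else S₁.live) - 3]
37. n0.wid = "knrmwkn"  [C.live ++ C.mk]
38. n0.tag = -4  [S₁.live * 3 - 7]
39. n0.live = -6  [-6]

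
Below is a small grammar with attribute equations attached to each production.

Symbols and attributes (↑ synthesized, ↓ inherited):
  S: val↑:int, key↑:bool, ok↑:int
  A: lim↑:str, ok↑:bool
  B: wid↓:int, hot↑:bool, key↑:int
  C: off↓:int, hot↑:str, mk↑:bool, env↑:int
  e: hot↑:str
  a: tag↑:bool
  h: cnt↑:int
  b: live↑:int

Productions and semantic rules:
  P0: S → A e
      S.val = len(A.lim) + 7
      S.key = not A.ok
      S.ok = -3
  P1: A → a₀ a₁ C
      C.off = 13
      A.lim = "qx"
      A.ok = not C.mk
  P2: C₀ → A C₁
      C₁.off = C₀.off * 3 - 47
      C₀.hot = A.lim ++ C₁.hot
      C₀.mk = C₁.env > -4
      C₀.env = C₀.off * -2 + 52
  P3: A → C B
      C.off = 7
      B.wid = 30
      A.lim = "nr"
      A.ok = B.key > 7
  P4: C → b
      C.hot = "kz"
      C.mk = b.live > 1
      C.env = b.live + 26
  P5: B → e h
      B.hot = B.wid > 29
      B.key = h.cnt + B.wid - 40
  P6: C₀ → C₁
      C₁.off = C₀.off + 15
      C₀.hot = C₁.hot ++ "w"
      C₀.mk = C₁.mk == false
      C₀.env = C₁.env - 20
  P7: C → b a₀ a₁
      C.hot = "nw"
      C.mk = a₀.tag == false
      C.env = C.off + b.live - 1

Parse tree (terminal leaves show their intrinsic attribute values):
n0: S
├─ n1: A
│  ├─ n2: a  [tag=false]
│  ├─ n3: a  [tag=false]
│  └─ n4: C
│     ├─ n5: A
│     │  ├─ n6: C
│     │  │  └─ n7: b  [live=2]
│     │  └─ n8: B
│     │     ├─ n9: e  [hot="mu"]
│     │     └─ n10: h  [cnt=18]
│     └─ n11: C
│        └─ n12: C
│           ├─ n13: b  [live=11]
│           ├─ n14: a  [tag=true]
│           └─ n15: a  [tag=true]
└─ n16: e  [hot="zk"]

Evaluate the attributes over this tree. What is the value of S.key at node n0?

true

1. n2.tag = false  [terminal]
2. n3.tag = false  [terminal]
3. n4.off = 13  [13]
4. n6.off = 7  [7]
5. n7.live = 2  [terminal]
6. n6.hot = "kz"  ["kz"]
7. n6.mk = true  [b.live > 1]
8. n6.env = 28  [b.live + 26]
9. n8.wid = 30  [30]
10. n9.hot = "mu"  [terminal]
11. n10.cnt = 18  [terminal]
12. n8.hot = true  [B.wid > 29]
13. n8.key = 8  [h.cnt + B.wid - 40]
14. n5.lim = "nr"  ["nr"]
15. n5.ok = true  [B.key > 7]
16. n11.off = -8  [C₀.off * 3 - 47]
17. n12.off = 7  [C₀.off + 15]
18. n13.live = 11  [terminal]
19. n14.tag = true  [terminal]
20. n15.tag = true  [terminal]
21. n12.hot = "nw"  ["nw"]
22. n12.mk = false  [a₀.tag == false]
23. n12.env = 17  [C.off + b.live - 1]
24. n11.hot = "nww"  [C₁.hot ++ "w"]
25. n11.mk = true  [C₁.mk == false]
26. n11.env = -3  [C₁.env - 20]
27. n4.hot = "nrnww"  [A.lim ++ C₁.hot]
28. n4.mk = true  [C₁.env > -4]
29. n4.env = 26  [C₀.off * -2 + 52]
30. n1.lim = "qx"  ["qx"]
31. n1.ok = false  [not C.mk]
32. n16.hot = "zk"  [terminal]
33. n0.val = 9  [len(A.lim) + 7]
34. n0.key = true  [not A.ok]
35. n0.ok = -3  [-3]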